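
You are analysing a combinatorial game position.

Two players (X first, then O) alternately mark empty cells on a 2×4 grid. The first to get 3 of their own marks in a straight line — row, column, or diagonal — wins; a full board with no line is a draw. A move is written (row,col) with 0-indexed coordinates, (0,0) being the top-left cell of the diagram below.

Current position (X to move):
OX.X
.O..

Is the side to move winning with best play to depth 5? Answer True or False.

X winning at [OX.X/.O..]: True

p1 X@[OX.X/.O..]: (0,2)[OXXX/.O..]+1* (1,0)[OX.X/XO..]+0 (1,2)[OX.X/.OX.]+0 (1,3)[OX.X/.O.X]+0
p2 O@[OXXX/.O..] terminal -1; root [OX.X/.O..] d5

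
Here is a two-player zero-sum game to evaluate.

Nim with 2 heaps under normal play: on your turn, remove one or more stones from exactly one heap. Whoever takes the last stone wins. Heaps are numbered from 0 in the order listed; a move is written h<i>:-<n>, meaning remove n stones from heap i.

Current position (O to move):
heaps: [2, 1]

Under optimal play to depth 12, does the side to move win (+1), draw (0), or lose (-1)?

value((2,1), O) = +1

ply 1, O at (2,1) | h0:-1=+1→(1,1)*; h0:-2=-1→(0,1); h1:-1=-1→(2,0)
ply 2, X at (1,1) | h0:-1=-1→(0,1)*; h1:-1=-1→(1,0)
ply 3, O at (0,1) | h1:-1=+1→(0,0)*
ply 4: (0,0) is terminal -1 (X); from (2,1) depth 12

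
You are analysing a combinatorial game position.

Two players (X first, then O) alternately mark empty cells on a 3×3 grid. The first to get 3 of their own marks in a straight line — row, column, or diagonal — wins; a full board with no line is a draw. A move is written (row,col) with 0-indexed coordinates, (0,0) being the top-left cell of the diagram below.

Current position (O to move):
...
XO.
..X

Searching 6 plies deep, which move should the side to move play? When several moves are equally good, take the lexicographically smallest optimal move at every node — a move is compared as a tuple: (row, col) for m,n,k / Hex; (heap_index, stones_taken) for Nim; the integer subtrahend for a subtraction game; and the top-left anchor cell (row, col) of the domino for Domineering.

O's best at [.../XO./..X]: (0,0)

[.../XO./..X] O move#1: (0,0):+0/O../XO./..X*, (0,1):+0/.O./XO./..X, (0,2):-1/..O/XO./..X, (1,2):-1/.../XOO/..X, (2,0):+0/.../XO./O.X, (2,1):+0/.../XO./.OX
[O../XO./..X] X move#2: (0,1):+0/OX./XO./..X*, (0,2):+0/O.X/XO./..X, (1,2):-1/O../XOX/..X, (2,0):+0/O../XO./X.X, (2,1):+0/O../XO./.XX
[OX./XO./..X] O move#3: (0,2):+0/OXO/XO./..X*, (1,2):+0/OX./XOO/..X, (2,0):+0/OX./XO./O.X, (2,1):+0/OX./XO./.OX
[OXO/XO./..X] X move#4: (1,2):-1/OXO/XOX/..X, (2,0):+0/OXO/XO./X.X*, (2,1):-1/OXO/XO./.XX
[OXO/XO./X.X] O move#5: (1,2):-1/OXO/XOO/X.X, (2,1):+0/OXO/XO./XOX*
[OXO/XO./XOX] X move#6: (1,2):+0/OXO/XOX/XOX*
[OXO/XOX/XOX] end (terminal +0, O#7); searched .../XO./..X to 6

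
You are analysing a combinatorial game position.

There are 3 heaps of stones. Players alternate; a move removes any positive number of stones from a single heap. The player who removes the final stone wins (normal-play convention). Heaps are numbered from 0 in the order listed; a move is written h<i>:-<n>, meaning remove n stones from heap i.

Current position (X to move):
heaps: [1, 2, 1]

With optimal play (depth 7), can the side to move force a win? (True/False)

[(1,2,1)] X move#1: h0:-1:-1/(0,2,1), h1:-1:-1/(1,1,1), h1:-2:+1/(1,0,1)*, h2:-1:-1/(1,2,0)
[(1,0,1)] O move#2: h0:-1:-1/(0,0,1)*, h2:-1:-1/(1,0,0)
[(0,0,1)] X move#3: h2:-1:+1/(0,0,0)*
[(0,0,0)] end (terminal -1, O#4); searched (1,2,1) to 7

X winning at [(1,2,1)]: True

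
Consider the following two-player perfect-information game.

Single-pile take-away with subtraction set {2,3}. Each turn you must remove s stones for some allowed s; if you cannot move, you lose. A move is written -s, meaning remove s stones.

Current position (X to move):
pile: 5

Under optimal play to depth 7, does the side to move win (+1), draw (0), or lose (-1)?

ply 1, X at 5 | -2=-1→3*; -3=-1→2
ply 2, O at 3 | -2=+1→1*; -3=+1→0
ply 3: 1 is terminal -1 (X); from 5 depth 7

value(5, X) = -1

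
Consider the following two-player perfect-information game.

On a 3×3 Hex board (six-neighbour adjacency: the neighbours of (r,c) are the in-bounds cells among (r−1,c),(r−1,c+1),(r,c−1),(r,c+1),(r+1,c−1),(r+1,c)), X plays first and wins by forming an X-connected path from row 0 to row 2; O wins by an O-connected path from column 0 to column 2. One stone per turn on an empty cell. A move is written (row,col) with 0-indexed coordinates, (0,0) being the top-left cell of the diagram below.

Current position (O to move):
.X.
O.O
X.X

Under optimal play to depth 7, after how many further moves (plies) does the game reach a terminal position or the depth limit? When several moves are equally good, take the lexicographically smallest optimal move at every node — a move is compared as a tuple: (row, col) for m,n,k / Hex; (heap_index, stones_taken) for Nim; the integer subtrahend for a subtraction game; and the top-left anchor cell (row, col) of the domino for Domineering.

[.X./O.O/X.X] O move#1: (0,0):-1/OX./O.O/X.X, (0,2):-1/.XO/O.O/X.X, (1,1):+1/.X./OOO/X.X*, (2,1):-1/.X./O.O/XOX
[.X./OOO/X.X] end (terminal -1, X#2); searched .X./O.O/X.X to 7

PV length from [.X./O.O/X.X]: 1 ply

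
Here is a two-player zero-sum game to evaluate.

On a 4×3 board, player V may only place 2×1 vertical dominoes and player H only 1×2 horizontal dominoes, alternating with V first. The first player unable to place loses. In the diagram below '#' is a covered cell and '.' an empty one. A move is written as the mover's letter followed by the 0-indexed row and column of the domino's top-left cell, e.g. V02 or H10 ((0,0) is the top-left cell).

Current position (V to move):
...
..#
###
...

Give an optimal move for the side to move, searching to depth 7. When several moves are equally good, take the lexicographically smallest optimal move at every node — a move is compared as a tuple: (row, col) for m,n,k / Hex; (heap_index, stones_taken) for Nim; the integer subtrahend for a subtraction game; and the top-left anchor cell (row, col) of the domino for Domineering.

V's best at [.../..#/###/...]: V01

p1 V@[.../..#/###/...]: V00[#../#.#/###/...]-1 V01[.#./.##/###/...]+1*
p2 H@[.#./.##/###/...]: H30[.#./.##/###/##.]-1* H31[.#./.##/###/.##]-1
p3 V@[.#./.##/###/##.]: V00[##./###/###/##.]+1*
p4 H@[##./###/###/##.] terminal -1; root [.../..#/###/...] d7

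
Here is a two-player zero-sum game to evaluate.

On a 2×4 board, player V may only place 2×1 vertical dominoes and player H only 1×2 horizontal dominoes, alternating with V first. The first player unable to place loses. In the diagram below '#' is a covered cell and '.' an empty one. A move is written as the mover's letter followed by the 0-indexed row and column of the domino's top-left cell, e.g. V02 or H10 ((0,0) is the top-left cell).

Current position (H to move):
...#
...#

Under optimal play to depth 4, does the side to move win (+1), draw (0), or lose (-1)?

value(...#/...#, H) = +1

p1 H@[...#/...#]: H00[##.#/...#]+1* H01[.###/...#]+1 H10[...#/##.#]+1 H11[...#/.###]+1
p2 V@[##.#/...#]: V02[####/..##]-1*
p3 H@[####/..##]: H10[####/####]+1*
p4 V@[####/####] terminal -1; root [...#/...#] d4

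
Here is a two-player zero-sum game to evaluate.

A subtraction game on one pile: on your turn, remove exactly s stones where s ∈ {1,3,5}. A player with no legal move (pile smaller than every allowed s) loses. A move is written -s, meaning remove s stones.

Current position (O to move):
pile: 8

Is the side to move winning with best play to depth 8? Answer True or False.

[8] O move#1: -1:-1/7*, -3:-1/5, -5:-1/3
[7] X move#2: -1:+1/6*, -3:+1/4, -5:+1/2
[6] O move#3: -1:-1/5*, -3:-1/3, -5:-1/1
[5] X move#4: -1:+1/4*, -3:+1/2, -5:+1/0
[4] O move#5: -1:-1/3*, -3:-1/1
[3] X move#6: -1:+1/2*, -3:+1/0
[2] O move#7: -1:-1/1*
[1] X move#8: -1:+1/0*
[0] end (terminal -1, O#9); searched 8 to 8

O winning at [8]: False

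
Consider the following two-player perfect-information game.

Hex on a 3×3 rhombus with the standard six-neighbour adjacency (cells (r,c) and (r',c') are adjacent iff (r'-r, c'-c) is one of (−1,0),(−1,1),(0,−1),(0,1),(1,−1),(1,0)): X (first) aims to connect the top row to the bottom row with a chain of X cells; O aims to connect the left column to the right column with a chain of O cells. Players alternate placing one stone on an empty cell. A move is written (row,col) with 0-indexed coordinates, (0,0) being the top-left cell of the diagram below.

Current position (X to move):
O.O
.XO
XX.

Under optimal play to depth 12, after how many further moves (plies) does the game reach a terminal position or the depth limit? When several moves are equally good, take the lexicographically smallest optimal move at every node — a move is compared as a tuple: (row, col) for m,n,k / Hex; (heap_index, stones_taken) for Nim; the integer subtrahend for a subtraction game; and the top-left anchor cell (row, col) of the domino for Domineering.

PV length from [O.O/.XO/XX.]: 1 ply

[O.O/.XO/XX.] X move#1: (0,1):+1/OXO/.XO/XX.*, (1,0):-1/O.O/XXO/XX., (2,2):-1/O.O/.XO/XXX
[OXO/.XO/XX.] end (terminal -1, O#2); searched O.O/.XO/XX. to 12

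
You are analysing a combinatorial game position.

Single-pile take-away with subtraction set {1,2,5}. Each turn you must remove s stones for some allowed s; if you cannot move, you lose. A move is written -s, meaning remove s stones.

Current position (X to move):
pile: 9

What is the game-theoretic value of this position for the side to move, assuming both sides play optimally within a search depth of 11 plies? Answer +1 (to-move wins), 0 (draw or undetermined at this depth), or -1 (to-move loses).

value(9, X) = -1

p1 X@[9]: -1[8]-1* -2[7]-1 -5[4]-1
p2 O@[8]: -1[7]-1 -2[6]+1* -5[3]+1
p3 X@[6]: -1[5]-1* -2[4]-1 -5[1]-1
p4 O@[5]: -1[4]-1 -2[3]+1* -5[0]+1
p5 X@[3]: -1[2]-1* -2[1]-1
p6 O@[2]: -1[1]-1 -2[0]+1*
p7 X@[0] terminal -1; root [9] d11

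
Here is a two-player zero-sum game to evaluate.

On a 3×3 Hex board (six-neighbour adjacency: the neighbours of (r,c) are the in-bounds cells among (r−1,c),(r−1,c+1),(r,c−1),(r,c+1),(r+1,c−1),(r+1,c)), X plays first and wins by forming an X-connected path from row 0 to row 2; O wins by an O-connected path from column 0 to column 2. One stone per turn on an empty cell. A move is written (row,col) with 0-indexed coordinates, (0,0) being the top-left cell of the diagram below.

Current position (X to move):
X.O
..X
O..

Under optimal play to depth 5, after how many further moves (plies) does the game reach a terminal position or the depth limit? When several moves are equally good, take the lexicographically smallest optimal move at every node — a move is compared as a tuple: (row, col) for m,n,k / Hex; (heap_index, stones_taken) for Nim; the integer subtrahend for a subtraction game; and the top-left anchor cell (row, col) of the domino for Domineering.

ply 1, X at X.O/..X/O.. | (0,1)=-1→XXO/..X/O..; (1,0)=-1→X.O/X.X/O..; (1,1)=+1→X.O/.XX/O..*; (2,1)=-1→X.O/..X/OX.; (2,2)=-1→X.O/..X/O.X
ply 2, O at X.O/.XX/O.. | (0,1)=-1→XOO/.XX/O..*; (1,0)=-1→X.O/OXX/O..; (2,1)=-1→X.O/.XX/OO.; (2,2)=-1→X.O/.XX/O.O
ply 3, X at XOO/.XX/O.. | (1,0)=+1→XOO/XXX/O..*; (2,1)=-1→XOO/.XX/OX.; (2,2)=-1→XOO/.XX/O.X
ply 4, O at XOO/XXX/O.. | (2,1)=-1→XOO/XXX/OO.*; (2,2)=-1→XOO/XXX/O.O
ply 5, X at XOO/XXX/OO. | (2,2)=+1→XOO/XXX/OOX*
ply 6: XOO/XXX/OOX is terminal -1 (O); from X.O/..X/O.. depth 5

PV length from [X.O/..X/O..]: 5 plies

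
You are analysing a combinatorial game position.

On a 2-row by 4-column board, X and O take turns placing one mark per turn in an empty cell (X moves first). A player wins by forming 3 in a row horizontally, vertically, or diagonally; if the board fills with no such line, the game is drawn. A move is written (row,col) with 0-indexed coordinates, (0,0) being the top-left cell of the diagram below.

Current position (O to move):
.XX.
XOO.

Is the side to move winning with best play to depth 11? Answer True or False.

[.XX./XOO.] O move#1: (0,0):-1/OXX./XOO., (0,3):-1/.XXO/XOO., (1,3):+1/.XX./XOOO*
[.XX./XOOO] end (terminal -1, X#2); searched .XX./XOO. to 11

O winning at [.XX./XOO.]: True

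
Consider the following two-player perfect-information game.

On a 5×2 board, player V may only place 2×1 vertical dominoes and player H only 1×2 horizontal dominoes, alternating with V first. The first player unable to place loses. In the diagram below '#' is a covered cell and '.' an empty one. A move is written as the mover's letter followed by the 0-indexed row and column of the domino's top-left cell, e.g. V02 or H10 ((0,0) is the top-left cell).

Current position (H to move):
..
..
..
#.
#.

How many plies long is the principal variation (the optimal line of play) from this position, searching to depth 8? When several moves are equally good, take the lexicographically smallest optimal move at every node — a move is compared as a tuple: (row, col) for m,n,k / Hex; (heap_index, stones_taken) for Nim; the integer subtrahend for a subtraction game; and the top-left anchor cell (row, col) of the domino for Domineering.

PV length from [../../../#./#.]: 3 plies

[../../../#./#.] H move#1: H00:-1/##/../../#./#., H10:+1/../##/../#./#.*, H20:-1/../../##/#./#.
[../##/../#./#.] V move#2: V21:-1/../##/.#/##/#.*, V31:-1/../##/../##/##
[../##/.#/##/#.] H move#3: H00:+1/##/##/.#/##/#.*
[##/##/.#/##/#.] end (terminal -1, V#4); searched ../../../#./#. to 8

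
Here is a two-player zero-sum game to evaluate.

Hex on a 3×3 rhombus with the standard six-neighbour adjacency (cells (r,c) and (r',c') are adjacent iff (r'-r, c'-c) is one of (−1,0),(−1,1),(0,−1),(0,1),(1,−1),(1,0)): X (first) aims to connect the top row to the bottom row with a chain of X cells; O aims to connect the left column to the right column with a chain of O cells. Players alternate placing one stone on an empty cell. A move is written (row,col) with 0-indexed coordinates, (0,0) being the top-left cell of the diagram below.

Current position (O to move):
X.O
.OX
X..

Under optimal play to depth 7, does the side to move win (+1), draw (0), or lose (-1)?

p1 O@[X.O/.OX/X..]: (0,1)[XOO/.OX/X..]-1 (1,0)[X.O/OOX/X..]+1* (2,1)[X.O/.OX/XO.]-1 (2,2)[X.O/.OX/X.O]-1
p2 X@[X.O/OOX/X..] terminal -1; root [X.O/.OX/X..] d7

value(X.O/.OX/X.., O) = +1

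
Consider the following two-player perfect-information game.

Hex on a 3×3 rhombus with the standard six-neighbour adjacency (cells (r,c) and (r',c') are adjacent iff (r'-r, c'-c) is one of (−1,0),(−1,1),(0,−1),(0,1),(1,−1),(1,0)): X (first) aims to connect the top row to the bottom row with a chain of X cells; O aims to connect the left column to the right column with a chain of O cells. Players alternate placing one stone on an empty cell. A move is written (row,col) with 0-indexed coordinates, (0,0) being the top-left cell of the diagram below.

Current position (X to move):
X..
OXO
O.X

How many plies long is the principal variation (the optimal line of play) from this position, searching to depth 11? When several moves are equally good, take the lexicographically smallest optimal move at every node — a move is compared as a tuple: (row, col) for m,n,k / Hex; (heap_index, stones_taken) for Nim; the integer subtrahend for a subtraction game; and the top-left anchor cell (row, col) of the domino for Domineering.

[X../OXO/O.X] X move#1: (0,1):-1/XX./OXO/O.X, (0,2):-1/X.X/OXO/O.X, (2,1):+1/X../OXO/OXX*
[X../OXO/OXX] O move#2: (0,1):-1/XO./OXO/OXX*, (0,2):-1/X.O/OXO/OXX
[XO./OXO/OXX] X move#3: (0,2):+1/XOX/OXO/OXX*
[XOX/OXO/OXX] end (terminal -1, O#4); searched X../OXO/O.X to 11

PV length from [X../OXO/O.X]: 3 plies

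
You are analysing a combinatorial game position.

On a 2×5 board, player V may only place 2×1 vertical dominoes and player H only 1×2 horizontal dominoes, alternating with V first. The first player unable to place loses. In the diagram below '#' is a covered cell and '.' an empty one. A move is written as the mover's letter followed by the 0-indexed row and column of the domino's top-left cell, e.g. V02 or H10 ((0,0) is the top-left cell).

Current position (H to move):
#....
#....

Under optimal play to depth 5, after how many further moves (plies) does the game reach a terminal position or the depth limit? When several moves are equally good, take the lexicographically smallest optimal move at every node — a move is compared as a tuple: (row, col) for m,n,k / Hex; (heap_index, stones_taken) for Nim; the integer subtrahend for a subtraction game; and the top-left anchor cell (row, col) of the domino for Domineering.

PV length from [#..../#....]: 3 plies

[#..../#....] H move#1: H01:-1/###../#...., H02:+1/#.##./#....*, H03:-1/#..##/#...., H11:-1/#..../###.., H12:+1/#..../#.##., H13:-1/#..../#..##
[#.##./#....] V move#2: V01:-1/####./##...*, V04:-1/#.###/#...#
[####./##...] H move#3: H12:-1/####./####., H13:+1/####./##.##*
[####./##.##] end (terminal -1, V#4); searched #..../#.... to 5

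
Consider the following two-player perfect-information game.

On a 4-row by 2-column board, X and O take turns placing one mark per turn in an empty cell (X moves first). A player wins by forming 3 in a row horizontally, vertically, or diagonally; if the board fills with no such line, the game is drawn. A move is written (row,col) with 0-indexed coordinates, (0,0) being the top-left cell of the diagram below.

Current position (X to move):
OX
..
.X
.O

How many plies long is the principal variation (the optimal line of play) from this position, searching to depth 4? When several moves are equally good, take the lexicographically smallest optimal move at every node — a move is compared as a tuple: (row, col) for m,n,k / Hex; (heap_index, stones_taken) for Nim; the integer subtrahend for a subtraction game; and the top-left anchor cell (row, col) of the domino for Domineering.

[OX/../.X/.O] X move#1: (1,0):+0/OX/X./.X/.O, (1,1):+1/OX/.X/.X/.O*, (2,0):+0/OX/../XX/.O, (3,0):+0/OX/../.X/XO
[OX/.X/.X/.O] end (terminal -1, O#2); searched OX/../.X/.O to 4

PV length from [OX/../.X/.O]: 1 ply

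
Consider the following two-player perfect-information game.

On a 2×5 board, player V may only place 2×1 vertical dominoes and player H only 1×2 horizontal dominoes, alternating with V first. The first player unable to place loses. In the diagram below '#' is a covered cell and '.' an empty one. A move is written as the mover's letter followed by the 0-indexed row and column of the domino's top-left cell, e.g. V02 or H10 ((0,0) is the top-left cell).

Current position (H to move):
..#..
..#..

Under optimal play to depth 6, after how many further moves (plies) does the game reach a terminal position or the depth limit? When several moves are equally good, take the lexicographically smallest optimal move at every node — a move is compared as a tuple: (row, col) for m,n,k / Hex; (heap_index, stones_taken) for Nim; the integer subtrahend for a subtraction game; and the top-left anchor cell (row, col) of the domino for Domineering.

PV length from [..#../..#..]: 4 plies

[..#../..#..] H move#1: H00:-1/###../..#..*, H03:-1/..###/..#.., H10:-1/..#../###.., H13:-1/..#../..###
[###../..#..] V move#2: V03:+1/####./..##.*, V04:+1/###.#/..#.#
[####./..##.] H move#3: H10:-1/####./####.*
[####./####.] V move#4: V04:+1/#####/#####*
[#####/#####] end (terminal -1, H#5); searched ..#../..#.. to 6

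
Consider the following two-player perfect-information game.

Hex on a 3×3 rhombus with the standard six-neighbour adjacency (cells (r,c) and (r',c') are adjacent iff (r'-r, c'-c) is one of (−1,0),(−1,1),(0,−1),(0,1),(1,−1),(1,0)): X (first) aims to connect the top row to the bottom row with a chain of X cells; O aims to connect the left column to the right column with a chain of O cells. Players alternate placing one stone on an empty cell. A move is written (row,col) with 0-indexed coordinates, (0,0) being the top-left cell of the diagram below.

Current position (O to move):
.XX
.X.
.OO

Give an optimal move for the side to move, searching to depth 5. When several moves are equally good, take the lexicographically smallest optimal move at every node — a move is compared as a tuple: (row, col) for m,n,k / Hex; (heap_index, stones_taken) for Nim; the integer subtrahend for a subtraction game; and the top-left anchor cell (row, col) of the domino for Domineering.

O's best at [.XX/.X./.OO]: (2,0)

p1 O@[.XX/.X./.OO]: (0,0)[OXX/.X./.OO]-1 (1,0)[.XX/OX./.OO]-1 (1,2)[.XX/.XO/.OO]-1 (2,0)[.XX/.X./OOO]+1*
p2 X@[.XX/.X./OOO] terminal -1; root [.XX/.X./.OO] d5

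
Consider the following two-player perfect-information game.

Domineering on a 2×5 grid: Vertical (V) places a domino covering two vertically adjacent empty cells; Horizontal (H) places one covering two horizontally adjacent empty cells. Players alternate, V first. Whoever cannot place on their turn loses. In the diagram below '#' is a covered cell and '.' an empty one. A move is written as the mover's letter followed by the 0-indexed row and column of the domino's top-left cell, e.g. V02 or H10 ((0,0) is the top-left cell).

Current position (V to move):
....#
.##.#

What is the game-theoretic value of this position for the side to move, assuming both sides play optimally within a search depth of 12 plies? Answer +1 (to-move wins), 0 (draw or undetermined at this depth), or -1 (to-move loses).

value(....#/.##.#, V) = -1

ply 1, V at ....#/.##.# | V00=-1→#...#/###.#*; V03=-1→...##/.####
ply 2, H at #...#/###.# | H01=-1→###.#/###.#; H02=+1→#.###/###.#*
ply 3: #.###/###.# is terminal -1 (V); from ....#/.##.# depth 12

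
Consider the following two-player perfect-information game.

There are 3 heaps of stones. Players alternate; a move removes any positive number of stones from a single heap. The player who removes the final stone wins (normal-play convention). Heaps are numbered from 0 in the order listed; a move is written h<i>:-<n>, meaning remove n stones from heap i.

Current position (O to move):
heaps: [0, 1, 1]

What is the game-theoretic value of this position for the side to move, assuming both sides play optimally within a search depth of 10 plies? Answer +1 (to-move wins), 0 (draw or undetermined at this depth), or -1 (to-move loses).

p1 O@[(0,1,1)]: h1:-1[(0,0,1)]-1* h2:-1[(0,1,0)]-1
p2 X@[(0,0,1)]: h2:-1[(0,0,0)]+1*
p3 O@[(0,0,0)] terminal -1; root [(0,1,1)] d10

value((0,1,1), O) = -1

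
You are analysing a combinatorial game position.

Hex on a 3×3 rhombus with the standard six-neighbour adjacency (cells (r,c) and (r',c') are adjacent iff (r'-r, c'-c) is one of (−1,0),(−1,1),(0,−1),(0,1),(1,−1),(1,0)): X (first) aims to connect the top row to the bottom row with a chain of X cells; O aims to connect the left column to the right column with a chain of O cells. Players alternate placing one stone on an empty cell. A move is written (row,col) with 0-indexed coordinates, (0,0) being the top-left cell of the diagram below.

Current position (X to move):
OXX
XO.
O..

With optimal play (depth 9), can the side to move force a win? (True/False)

[OXX/XO./O..] X move#1: (1,2):+1/OXX/XOX/O..*, (2,1):-1/OXX/XO./OX., (2,2):-1/OXX/XO./O.X
[OXX/XOX/O..] O move#2: (2,1):-1/OXX/XOX/OO.*, (2,2):-1/OXX/XOX/O.O
[OXX/XOX/OO.] X move#3: (2,2):+1/OXX/XOX/OOX*
[OXX/XOX/OOX] end (terminal -1, O#4); searched OXX/XO./O.. to 9

X winning at [OXX/XO./O..]: True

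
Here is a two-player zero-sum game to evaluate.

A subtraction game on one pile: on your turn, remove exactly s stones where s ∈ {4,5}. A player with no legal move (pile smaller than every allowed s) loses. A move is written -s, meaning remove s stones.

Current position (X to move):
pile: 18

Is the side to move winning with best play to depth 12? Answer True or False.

ply 1, X at 18 | -4=-1→14*; -5=-1→13
ply 2, O at 14 | -4=+1→10*; -5=+1→9
ply 3, X at 10 | -4=-1→6*; -5=-1→5
ply 4, O at 6 | -4=+1→2*; -5=+1→1
ply 5: 2 is terminal -1 (X); from 18 depth 12

X winning at [18]: False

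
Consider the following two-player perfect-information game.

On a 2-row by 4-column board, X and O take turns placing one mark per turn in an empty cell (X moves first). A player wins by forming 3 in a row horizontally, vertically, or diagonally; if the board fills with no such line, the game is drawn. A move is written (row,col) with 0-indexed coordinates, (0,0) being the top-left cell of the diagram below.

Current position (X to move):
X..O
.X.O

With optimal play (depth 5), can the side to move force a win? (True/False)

X winning at [X..O/.X.O]: False

[X..O/.X.O] X move#1: (0,1):+0/XX.O/.X.O*, (0,2):+0/X.XO/.X.O, (1,0):+0/X..O/XX.O, (1,2):+0/X..O/.XXO
[XX.O/.X.O] O move#2: (0,2):+0/XXOO/.X.O*, (1,0):-1/XX.O/OX.O, (1,2):-1/XX.O/.XOO
[XXOO/.X.O] X move#3: (1,0):+0/XXOO/XX.O*, (1,2):+0/XXOO/.XXO
[XXOO/XX.O] O move#4: (1,2):+0/XXOO/XXOO*
[XXOO/XXOO] end (terminal +0, X#5); searched X..O/.X.O to 5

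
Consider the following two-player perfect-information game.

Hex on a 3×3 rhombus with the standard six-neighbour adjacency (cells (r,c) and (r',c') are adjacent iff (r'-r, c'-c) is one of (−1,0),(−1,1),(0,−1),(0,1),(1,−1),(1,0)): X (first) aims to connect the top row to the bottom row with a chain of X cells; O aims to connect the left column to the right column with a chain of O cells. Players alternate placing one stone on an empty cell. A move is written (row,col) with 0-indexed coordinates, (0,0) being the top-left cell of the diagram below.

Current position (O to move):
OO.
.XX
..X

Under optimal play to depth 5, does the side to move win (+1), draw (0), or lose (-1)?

ply 1, O at OO./.XX/..X | (0,2)=+1→OOO/.XX/..X*; (1,0)=-1→OO./OXX/..X; (2,0)=-1→OO./.XX/O.X; (2,1)=-1→OO./.XX/.OX
ply 2: OOO/.XX/..X is terminal -1 (X); from OO./.XX/..X depth 5

value(OO./.XX/..X, O) = +1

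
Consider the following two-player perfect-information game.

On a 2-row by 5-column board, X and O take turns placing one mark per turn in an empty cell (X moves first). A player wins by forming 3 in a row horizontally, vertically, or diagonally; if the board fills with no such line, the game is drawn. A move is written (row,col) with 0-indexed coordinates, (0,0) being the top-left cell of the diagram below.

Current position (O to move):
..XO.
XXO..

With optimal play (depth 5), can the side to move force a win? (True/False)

O winning at [..XO./XXO..]: False

ply 1, O at ..XO./XXO.. | (0,0)=+0→O.XO./XXO..*; (0,1)=+0→.OXO./XXO..; (0,4)=+0→..XOO/XXO..; (1,3)=+0→..XO./XXOO.; (1,4)=+0→..XO./XXO.O
ply 2, X at O.XO./XXO.. | (0,1)=+0→OXXO./XXO..*; (0,4)=+0→O.XOX/XXO..; (1,3)=+0→O.XO./XXOX.; (1,4)=+0→O.XO./XXO.X
ply 3, O at OXXO./XXO.. | (0,4)=+0→OXXOO/XXO..*; (1,3)=+0→OXXO./XXOO.; (1,4)=+0→OXXO./XXO.O
ply 4, X at OXXOO/XXO.. | (1,3)=+0→OXXOO/XXOX.*; (1,4)=+0→OXXOO/XXO.X
ply 5, O at OXXOO/XXOX. | (1,4)=+0→OXXOO/XXOXO*
ply 6: OXXOO/XXOXO is terminal +0 (X); from ..XO./XXO.. depth 5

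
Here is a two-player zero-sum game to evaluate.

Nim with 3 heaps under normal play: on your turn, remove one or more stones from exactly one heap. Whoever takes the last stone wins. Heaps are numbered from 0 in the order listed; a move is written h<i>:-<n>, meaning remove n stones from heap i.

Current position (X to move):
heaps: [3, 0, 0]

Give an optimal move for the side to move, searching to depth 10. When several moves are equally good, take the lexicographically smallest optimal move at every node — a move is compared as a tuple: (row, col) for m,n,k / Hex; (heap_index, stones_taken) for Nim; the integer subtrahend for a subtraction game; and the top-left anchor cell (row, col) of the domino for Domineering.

p1 X@[(3,0,0)]: h0:-1[(2,0,0)]-1 h0:-2[(1,0,0)]-1 h0:-3[(0,0,0)]+1*
p2 O@[(0,0,0)] terminal -1; root [(3,0,0)] d10

X's best at [(3,0,0)]: h0:-3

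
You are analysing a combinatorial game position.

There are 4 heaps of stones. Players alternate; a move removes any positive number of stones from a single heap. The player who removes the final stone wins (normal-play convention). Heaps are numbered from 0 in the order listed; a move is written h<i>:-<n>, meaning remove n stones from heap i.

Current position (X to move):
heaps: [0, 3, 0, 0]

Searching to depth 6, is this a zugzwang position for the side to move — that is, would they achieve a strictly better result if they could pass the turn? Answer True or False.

ply 1, X at (0,3,0,0) | h1:-1=-1→(0,2,0,0); h1:-2=-1→(0,1,0,0); h1:-3=+1→(0,0,0,0)*
ply 2: (0,0,0,0) is terminal -1 (O); from (0,3,0,0) depth 6
pass branch (O moves first from the same position):
  | ply 1, O at (0,3,0,0) | h1:-1=-1→(0,2,0,0); h1:-2=-1→(0,1,0,0); h1:-3=+1→(0,0,0,0)*
  | ply 2: (0,0,0,0) is terminal -1 (X); from (0,3,0,0) depth 6
X moving scores +1; X passing scores -1

zugzwang((0,3,0,0), X) = False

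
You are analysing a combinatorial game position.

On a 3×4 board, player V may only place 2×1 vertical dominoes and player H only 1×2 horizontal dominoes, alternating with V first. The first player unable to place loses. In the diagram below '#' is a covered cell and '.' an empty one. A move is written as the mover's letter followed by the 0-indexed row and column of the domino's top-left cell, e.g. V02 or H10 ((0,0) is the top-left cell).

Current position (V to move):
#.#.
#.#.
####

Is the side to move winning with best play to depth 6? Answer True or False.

[#.#./#.#./####] V move#1: V01:+1/###./###./####*, V03:+1/#.##/#.##/####
[###./###./####] end (terminal -1, H#2); searched #.#./#.#./#### to 6

V winning at [#.#./#.#./####]: True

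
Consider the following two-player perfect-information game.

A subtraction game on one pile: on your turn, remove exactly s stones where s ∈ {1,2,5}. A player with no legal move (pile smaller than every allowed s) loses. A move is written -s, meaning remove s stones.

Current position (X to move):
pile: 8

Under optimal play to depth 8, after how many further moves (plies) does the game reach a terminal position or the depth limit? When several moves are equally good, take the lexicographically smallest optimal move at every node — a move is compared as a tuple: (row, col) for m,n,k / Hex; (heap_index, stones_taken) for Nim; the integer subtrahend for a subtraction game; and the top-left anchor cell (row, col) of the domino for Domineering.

PV length from [8]: 5 plies

ply 1, X at 8 | -1=-1→7; -2=+1→6*; -5=+1→3
ply 2, O at 6 | -1=-1→5*; -2=-1→4; -5=-1→1
ply 3, X at 5 | -1=-1→4; -2=+1→3*; -5=+1→0
ply 4, O at 3 | -1=-1→2*; -2=-1→1
ply 5, X at 2 | -1=-1→1; -2=+1→0*
ply 6: 0 is terminal -1 (O); from 8 depth 8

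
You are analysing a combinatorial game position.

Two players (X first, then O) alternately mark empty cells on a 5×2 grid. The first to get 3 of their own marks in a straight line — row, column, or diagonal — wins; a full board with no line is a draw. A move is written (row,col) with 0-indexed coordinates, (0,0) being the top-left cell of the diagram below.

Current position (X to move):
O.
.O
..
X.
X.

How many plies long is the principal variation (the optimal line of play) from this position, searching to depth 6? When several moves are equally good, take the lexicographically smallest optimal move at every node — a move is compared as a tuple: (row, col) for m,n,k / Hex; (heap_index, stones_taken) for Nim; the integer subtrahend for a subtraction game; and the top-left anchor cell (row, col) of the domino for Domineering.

PV length from [O./.O/../X./X.]: 1 ply

[O./.O/../X./X.] X move#1: (0,1):+0/OX/.O/../X./X., (1,0):+0/O./XO/../X./X., (2,0):+1/O./.O/X./X./X.*, (2,1):+0/O./.O/.X/X./X., (3,1):+0/O./.O/../XX/X., (4,1):-1/O./.O/../X./XX
[O./.O/X./X./X.] end (terminal -1, O#2); searched O./.O/../X./X. to 6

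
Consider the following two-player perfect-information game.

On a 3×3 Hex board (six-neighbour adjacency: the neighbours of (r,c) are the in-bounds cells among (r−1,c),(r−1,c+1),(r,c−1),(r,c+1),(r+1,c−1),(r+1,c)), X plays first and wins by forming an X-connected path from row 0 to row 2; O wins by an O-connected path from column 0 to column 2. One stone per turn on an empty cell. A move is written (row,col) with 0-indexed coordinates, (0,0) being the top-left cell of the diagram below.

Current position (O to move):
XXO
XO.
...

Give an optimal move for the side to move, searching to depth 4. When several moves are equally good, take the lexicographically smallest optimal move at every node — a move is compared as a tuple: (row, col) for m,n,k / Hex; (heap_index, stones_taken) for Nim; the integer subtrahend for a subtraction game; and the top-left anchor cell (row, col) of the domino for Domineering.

[XXO/XO./...] O move#1: (1,2):-1/XXO/XOO/..., (2,0):+1/XXO/XO./O..*, (2,1):-1/XXO/XO./.O., (2,2):-1/XXO/XO./..O
[XXO/XO./O..] end (terminal -1, X#2); searched XXO/XO./... to 4

O's best at [XXO/XO./...]: (2,0)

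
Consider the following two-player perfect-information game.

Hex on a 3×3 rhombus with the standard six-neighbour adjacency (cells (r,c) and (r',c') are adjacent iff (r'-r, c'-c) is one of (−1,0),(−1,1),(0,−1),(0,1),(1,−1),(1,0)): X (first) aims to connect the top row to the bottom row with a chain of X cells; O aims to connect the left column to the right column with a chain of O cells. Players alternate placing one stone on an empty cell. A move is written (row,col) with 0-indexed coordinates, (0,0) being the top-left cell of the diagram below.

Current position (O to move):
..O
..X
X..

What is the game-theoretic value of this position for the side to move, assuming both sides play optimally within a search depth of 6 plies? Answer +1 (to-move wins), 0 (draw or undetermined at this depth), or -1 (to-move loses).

value(..O/..X/X.., O) = +1

ply 1, O at ..O/..X/X.. | (0,0)=-1→O.O/..X/X..; (0,1)=+1→.OO/..X/X..*; (1,0)=+1→..O/O.X/X..; (1,1)=-1→..O/.OX/X..; (2,1)=-1→..O/..X/XO.; (2,2)=-1→..O/..X/X.O
ply 2, X at .OO/..X/X.. | (0,0)=-1→XOO/..X/X..*; (1,0)=-1→.OO/X.X/X..; (1,1)=-1→.OO/.XX/X..; (2,1)=-1→.OO/..X/XX.; (2,2)=-1→.OO/..X/X.X
ply 3, O at XOO/..X/X.. | (1,0)=+1→XOO/O.X/X..*; (1,1)=-1→XOO/.OX/X..; (2,1)=-1→XOO/..X/XO.; (2,2)=-1→XOO/..X/X.O
ply 4: XOO/O.X/X.. is terminal -1 (X); from ..O/..X/X.. depth 6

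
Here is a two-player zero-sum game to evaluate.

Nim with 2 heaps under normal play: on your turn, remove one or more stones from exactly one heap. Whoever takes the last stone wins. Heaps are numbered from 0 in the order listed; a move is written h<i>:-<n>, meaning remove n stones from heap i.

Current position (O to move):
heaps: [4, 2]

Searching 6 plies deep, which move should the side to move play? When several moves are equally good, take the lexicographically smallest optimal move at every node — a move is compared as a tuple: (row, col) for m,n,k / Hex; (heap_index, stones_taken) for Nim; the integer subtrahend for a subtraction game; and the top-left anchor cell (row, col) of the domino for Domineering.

[(4,2)] O move#1: h0:-1:-1/(3,2), h0:-2:+1/(2,2)*, h0:-3:-1/(1,2), h0:-4:-1/(0,2), h1:-1:-1/(4,1), h1:-2:-1/(4,0)
[(2,2)] X move#2: h0:-1:-1/(1,2)*, h0:-2:-1/(0,2), h1:-1:-1/(2,1), h1:-2:-1/(2,0)
[(1,2)] O move#3: h0:-1:-1/(0,2), h1:-1:+1/(1,1)*, h1:-2:-1/(1,0)
[(1,1)] X move#4: h0:-1:-1/(0,1)*, h1:-1:-1/(1,0)
[(0,1)] O move#5: h1:-1:+1/(0,0)*
[(0,0)] end (terminal -1, X#6); searched (4,2) to 6

O's best at [(4,2)]: h0:-2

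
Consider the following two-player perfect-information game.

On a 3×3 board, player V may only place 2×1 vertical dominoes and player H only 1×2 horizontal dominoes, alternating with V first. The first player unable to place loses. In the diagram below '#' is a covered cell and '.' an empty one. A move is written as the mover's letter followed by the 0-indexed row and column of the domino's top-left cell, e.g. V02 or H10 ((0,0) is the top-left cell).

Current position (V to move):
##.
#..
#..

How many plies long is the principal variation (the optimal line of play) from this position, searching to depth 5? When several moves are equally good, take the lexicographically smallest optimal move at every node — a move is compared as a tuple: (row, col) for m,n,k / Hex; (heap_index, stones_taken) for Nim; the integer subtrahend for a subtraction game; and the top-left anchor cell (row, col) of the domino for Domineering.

PV length from [##./#../#..]: 1 ply

[##./#../#..] V move#1: V02:-1/###/#.#/#.., V11:+1/##./##./##.*, V12:+1/##./#.#/#.#
[##./##./##.] end (terminal -1, H#2); searched ##./#../#.. to 5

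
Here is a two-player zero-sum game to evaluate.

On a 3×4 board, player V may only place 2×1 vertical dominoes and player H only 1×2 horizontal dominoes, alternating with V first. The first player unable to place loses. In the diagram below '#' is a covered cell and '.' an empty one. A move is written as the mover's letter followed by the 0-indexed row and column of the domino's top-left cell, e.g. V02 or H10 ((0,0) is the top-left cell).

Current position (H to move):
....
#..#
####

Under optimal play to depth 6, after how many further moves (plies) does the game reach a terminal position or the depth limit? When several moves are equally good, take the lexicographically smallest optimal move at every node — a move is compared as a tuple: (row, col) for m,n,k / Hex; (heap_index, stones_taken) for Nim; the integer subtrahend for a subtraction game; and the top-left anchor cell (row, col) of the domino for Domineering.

ply 1, H at ..../#..#/#### | H00=-1→##../#..#/####; H01=+1→.##./#..#/####*; H02=-1→..##/#..#/####; H11=+1→..../####/####
ply 2: .##./#..#/#### is terminal -1 (V); from ..../#..#/#### depth 6

PV length from [..../#..#/####]: 1 ply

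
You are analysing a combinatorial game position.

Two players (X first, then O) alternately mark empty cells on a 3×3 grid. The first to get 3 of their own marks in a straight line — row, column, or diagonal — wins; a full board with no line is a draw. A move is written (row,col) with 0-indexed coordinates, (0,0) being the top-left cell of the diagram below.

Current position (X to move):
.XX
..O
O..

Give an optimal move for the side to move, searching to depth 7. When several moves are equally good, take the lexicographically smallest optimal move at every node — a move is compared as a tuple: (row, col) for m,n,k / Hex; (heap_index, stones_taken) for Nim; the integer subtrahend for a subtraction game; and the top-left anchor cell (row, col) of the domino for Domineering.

[.XX/..O/O..] X move#1: (0,0):+1/XXX/..O/O..*, (1,0):+0/.XX/X.O/O.., (1,1):+1/.XX/.XO/O.., (2,1):+1/.XX/..O/OX., (2,2):+0/.XX/..O/O.X
[XXX/..O/O..] end (terminal -1, O#2); searched .XX/..O/O.. to 7

X's best at [.XX/..O/O..]: (0,0)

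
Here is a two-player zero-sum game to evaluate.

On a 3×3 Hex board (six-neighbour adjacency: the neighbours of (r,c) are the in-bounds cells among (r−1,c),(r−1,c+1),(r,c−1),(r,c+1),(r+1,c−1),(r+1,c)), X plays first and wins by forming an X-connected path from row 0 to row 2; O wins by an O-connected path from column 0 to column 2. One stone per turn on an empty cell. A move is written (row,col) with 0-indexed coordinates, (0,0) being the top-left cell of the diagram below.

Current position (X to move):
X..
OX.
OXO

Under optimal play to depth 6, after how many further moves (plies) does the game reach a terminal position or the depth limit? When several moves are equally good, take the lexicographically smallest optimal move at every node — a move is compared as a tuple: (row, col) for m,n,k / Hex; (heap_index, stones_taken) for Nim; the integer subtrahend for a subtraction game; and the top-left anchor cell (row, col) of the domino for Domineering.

p1 X@[X../OX./OXO]: (0,1)[XX./OX./OXO]+1* (0,2)[X.X/OX./OXO]+1 (1,2)[X../OXX/OXO]+1
p2 O@[XX./OX./OXO] terminal -1; root [X../OX./OXO] d6

PV length from [X../OX./OXO]: 1 ply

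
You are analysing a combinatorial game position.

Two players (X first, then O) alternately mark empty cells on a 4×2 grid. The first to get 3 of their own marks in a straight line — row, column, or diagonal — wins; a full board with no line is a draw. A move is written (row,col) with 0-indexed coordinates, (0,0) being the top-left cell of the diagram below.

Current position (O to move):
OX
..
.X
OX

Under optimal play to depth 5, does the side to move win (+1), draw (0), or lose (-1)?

ply 1, O at OX/../.X/OX | (1,0)=-1→OX/O./.X/OX; (1,1)=+0→OX/.O/.X/OX*; (2,0)=-1→OX/../OX/OX
ply 2, X at OX/.O/.X/OX | (1,0)=+0→OX/XO/.X/OX*; (2,0)=+0→OX/.O/XX/OX
ply 3, O at OX/XO/.X/OX | (2,0)=+0→OX/XO/OX/OX*
ply 4: OX/XO/OX/OX is terminal +0 (X); from OX/../.X/OX depth 5

value(OX/../.X/OX, O) = 0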